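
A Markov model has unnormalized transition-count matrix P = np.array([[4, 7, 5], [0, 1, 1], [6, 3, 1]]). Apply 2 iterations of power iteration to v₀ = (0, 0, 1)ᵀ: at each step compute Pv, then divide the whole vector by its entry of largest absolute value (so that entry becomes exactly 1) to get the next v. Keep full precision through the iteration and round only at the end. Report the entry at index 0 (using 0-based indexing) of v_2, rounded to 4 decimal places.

Pv0 = (5.00000, 1.00000, 1.00000); divide by 5.00000 → v1 = (1.00000, 0.20000, 0.20000)
Pv1 = (6.40000, 0.40000, 6.80000); divide by 6.80000 → v2 = (0.94118, 0.05882, 1.00000)
Requested entry of v2: 32/34 = 0.9412

0.9412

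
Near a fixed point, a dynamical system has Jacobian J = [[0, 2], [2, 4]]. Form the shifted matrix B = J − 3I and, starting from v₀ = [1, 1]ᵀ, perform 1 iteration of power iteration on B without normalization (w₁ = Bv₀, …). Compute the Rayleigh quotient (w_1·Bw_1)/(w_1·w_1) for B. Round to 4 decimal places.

B = J − 3I has rows (-3, 2); (2, 1)
w1 = Bv₀ = ((-3)·1 + 2·1; 2·1 + 1·1) = (-1, 3)
Bw1 = (9, 1)
w1·Bw1 = -6; w1·w1 = 10; μ ≈ -6/10 = -0.6000

-0.6000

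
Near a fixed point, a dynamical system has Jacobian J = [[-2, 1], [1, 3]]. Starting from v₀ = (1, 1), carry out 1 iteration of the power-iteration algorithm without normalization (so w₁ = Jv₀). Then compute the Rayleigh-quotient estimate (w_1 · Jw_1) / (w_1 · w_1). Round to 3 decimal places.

w1 = Jv₀ = (-1, 4)
Jw1 = (6, 11)
w1·Jw1 = (-1)·6 + 4·11 = 38; w1·w1 = (-1)·(-1) + 4·4 = 17
λ ≈ 38/17 = 2.235

2.235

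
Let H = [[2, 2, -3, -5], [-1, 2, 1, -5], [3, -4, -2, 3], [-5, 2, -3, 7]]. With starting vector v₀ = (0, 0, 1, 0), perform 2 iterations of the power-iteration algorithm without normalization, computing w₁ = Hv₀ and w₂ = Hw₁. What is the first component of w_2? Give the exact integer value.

w1 = Hv₀ = (2·0 + 2·0 + (-3)·1 + (-5)·0; (-1)·0 + 2·0 + 1·1 + (-5)·0; 3·0 + (-4)·0 + (-2)·1 + 3·0; (-5)·0 + 2·0 + (-3)·1 + 7·0) = (-3, 1, -2, -3)
w2 = Hw1 = (2·(-3) + 2·1 + (-3)·(-2) + (-5)·(-3); (-1)·(-3) + 2·1 + 1·(-2) + (-5)·(-3); 3·(-3) + (-4)·1 + (-2)·(-2) + 3·(-3); (-5)·(-3) + 2·1 + (-3)·(-2) + 7·(-3)) = (17, 18, -18, 2)
The requested component of w2 is 17.

17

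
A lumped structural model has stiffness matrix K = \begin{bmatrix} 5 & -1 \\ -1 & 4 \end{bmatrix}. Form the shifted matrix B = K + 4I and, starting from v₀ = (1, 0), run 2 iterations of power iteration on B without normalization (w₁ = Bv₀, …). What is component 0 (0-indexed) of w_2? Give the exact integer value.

B = K + 4I has rows (9, -1); (-1, 8)
w1 = Bv₀ = (9·1 + (-1)·0; (-1)·1 + 8·0) = (9, -1)
w2 = Bw1 = (9·9 + (-1)·(-1); (-1)·9 + 8·(-1)) = (82, -17)
Requested component of w2: 82

82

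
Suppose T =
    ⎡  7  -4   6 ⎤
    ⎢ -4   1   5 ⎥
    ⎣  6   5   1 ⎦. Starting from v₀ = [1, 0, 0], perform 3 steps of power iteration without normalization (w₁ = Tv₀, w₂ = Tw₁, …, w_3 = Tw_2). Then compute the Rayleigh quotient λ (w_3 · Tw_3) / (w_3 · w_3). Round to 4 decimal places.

w1 = Tv₀ = (7·1 + (-4)·0 + 6·0; (-4)·1 + 1·0 + 5·0; 6·1 + 5·0 + 1·0) = (7, -4, 6)
w2 = Tw1 = (7·7 + (-4)·(-4) + 6·6; (-4)·7 + 1·(-4) + 5·6; 6·7 + 5·(-4) + 1·6) = (101, -2, 28)
w3 = Tw2 = (883, -266, 624)
Tw3 = (10989, -678, 4592)
w3·Tw3 = 883·10989 + (-266)·(-678) + 624·4592 = 12749043; w3·w3 = 883·883 + (-266)·(-266) + 624·624 = 1239821
λ ≈ 12749043/1239821 = 10.2830

λ ≈ 10.2830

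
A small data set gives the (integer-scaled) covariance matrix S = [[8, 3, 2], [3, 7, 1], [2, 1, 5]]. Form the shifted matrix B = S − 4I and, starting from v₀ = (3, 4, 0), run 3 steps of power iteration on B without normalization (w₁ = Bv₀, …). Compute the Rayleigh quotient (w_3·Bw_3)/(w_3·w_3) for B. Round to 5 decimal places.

B = S − 4I has rows (4, 3, 2); (3, 3, 1); (2, 1, 1)
w1 = Bv₀ = (4·3 + 3·4 + 2·0; 3·3 + 3·4 + 1·0; 2·3 + 1·4 + 1·0) = (24, 21, 10)
w2 = Bw1 = (4·24 + 3·21 + 2·10; 3·24 + 3·21 + 1·10; 2·24 + 1·21 + 1·10) = (179, 145, 79)
w3 = Bw2 = (1309, 1051, 582)
Bw3 = (9553, 7662, 4251)
w3·Bw3 = 23031721; w3·w3 = 3156806; μ ≈ 23031721/3156806 = 7.29589

7.29589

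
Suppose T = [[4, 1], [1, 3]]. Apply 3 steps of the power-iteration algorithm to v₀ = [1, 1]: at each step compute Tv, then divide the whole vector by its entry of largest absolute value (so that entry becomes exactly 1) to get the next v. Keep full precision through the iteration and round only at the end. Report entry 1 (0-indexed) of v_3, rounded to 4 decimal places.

Tv0 = (5.00000, 4.00000); divide by 5.00000 → v1 = (1.00000, 0.80000)
Tv1 = (4.80000, 3.40000); divide by 4.80000 → v2 = (1.00000, 0.70833)
Tv2 = (4.70833, 3.12500); divide by 4.70833 → v3 = (1.00000, 0.66372)
Requested entry of v3: 75/113 = 0.6637

0.6637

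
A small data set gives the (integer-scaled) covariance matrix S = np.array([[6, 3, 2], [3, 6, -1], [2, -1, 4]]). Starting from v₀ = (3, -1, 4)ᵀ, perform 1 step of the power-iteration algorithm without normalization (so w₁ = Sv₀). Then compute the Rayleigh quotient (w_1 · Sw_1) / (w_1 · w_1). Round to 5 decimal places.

6.91218

w1 = Sv₀ = (6·3 + 3·(-1) + 2·4; 3·3 + 6·(-1) + (-1)·4; 2·3 + (-1)·(-1) + 4·4) = (23, -1, 23)
Sw1 = (181, 40, 139)
w1·Sw1 = 23·181 + (-1)·40 + 23·139 = 7320; w1·w1 = 23·23 + (-1)·(-1) + 23·23 = 1059
λ ≈ 7320/1059 = 6.91218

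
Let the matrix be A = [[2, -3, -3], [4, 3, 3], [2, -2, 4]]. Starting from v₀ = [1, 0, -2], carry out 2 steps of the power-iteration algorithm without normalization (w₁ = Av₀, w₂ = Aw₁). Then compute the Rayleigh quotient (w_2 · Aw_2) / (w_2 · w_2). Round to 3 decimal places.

w1 = Av₀ = (2·1 + (-3)·0 + (-3)·(-2); 4·1 + 3·0 + 3·(-2); 2·1 + (-2)·0 + 4·(-2)) = (8, -2, -6)
w2 = Aw1 = (2·8 + (-3)·(-2) + (-3)·(-6); 4·8 + 3·(-2) + 3·(-6); 2·8 + (-2)·(-2) + 4·(-6)) = (40, 8, -4)
Aw2 = (68, 172, 48)
w2·Aw2 = 40·68 + 8·172 + (-4)·48 = 3904; w2·w2 = 40·40 + 8·8 + (-4)·(-4) = 1680
λ ≈ 3904/1680 = 2.324

2.324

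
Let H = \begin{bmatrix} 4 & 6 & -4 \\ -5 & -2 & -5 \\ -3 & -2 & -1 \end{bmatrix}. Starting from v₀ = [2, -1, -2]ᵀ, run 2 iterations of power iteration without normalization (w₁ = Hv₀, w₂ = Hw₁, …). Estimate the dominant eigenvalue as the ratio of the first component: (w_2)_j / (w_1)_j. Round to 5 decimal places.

w1 = Hv₀ = (10, 2, -2)
w2 = Hw1 = (60, -44, -32)
Ratio at component: 60 / 10 = 6.00000

6.00000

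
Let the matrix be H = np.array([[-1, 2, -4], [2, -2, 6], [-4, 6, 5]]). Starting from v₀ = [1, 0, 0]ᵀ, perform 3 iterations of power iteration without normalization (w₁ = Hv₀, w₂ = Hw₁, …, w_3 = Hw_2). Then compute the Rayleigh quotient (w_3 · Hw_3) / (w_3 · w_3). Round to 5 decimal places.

w1 = Hv₀ = ((-1)·1 + 2·0 + (-4)·0; 2·1 + (-2)·0 + 6·0; (-4)·1 + 6·0 + 5·0) = (-1, 2, -4)
w2 = Hw1 = ((-1)·(-1) + 2·2 + (-4)·(-4); 2·(-1) + (-2)·2 + 6·(-4); (-4)·(-1) + 6·2 + 5·(-4)) = (21, -30, -4)
w3 = Hw2 = (-65, 78, -284)
Hw3 = (1357, -1990, -692)
w3·Hw3 = (-65)·1357 + 78·(-1990) + (-284)·(-692) = -46897; w3·w3 = (-65)·(-65) + 78·78 + (-284)·(-284) = 90965
λ ≈ -46897/90965 = -0.51555

λ ≈ -0.51555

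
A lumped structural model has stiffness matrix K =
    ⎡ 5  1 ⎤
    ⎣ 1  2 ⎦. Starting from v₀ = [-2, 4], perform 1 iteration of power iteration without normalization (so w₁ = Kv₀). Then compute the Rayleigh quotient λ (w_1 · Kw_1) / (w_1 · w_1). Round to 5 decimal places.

w1 = Kv₀ = (5·(-2) + 1·4; 1·(-2) + 2·4) = (-6, 6)
Kw1 = (-24, 6)
w1·Kw1 = (-6)·(-24) + 6·6 = 180; w1·w1 = (-6)·(-6) + 6·6 = 72
λ ≈ 180/72 = 2.50000

2.50000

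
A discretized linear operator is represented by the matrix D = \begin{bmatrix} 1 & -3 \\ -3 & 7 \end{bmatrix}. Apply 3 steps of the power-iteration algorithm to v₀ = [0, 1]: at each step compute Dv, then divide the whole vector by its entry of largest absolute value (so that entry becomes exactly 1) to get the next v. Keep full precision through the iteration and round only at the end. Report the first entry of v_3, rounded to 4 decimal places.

Dv0 = (-3.00000, 7.00000); divide by 7.00000 → v1 = (-0.42857, 1.00000)
Dv1 = (-3.42857, 8.28571); divide by 8.28571 → v2 = (-0.41379, 1.00000)
Dv2 = (-3.41379, 8.24138); divide by 8.24138 → v3 = (-0.41423, 1.00000)
Requested entry of v3: -198/478 = -0.4142

-0.4142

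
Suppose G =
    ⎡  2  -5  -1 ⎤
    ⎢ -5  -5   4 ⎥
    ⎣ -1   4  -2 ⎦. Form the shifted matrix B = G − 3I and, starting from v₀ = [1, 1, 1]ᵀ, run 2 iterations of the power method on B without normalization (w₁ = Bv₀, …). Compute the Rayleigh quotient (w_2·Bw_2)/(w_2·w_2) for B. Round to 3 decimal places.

B = G − 3I has rows (-1, -5, -1); (-5, -8, 4); (-1, 4, -5)
w1 = Bv₀ = ((-1)·1 + (-5)·1 + (-1)·1; (-5)·1 + (-8)·1 + 4·1; (-1)·1 + 4·1 + (-5)·1) = (-7, -9, -2)
w2 = Bw1 = ((-1)·(-7) + (-5)·(-9) + (-1)·(-2); (-5)·(-7) + (-8)·(-9) + 4·(-2); (-1)·(-7) + 4·(-9) + (-5)·(-2)) = (54, 99, -19)
Bw2 = (-530, -1138, 437)
w2·Bw2 = -149585; w2·w2 = 13078; μ ≈ -149585/13078 = -11.438

μ ≈ -11.438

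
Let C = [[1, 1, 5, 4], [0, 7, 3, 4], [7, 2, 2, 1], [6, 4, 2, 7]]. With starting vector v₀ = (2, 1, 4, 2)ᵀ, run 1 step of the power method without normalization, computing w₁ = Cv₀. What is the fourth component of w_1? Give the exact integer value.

w1 = Cv₀ = (1·2 + 1·1 + 5·4 + 4·2; 0·2 + 7·1 + 3·4 + 4·2; 7·2 + 2·1 + 2·4 + 1·2; 6·2 + 4·1 + 2·4 + 7·2) = (31, 27, 26, 38)
The requested component of w1 is 38.

38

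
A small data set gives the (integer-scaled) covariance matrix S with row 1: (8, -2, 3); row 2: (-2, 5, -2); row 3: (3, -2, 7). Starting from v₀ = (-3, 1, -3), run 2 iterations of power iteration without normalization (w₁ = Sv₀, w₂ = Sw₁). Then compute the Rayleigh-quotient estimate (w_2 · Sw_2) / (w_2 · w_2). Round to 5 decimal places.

w1 = Sv₀ = (8·(-3) + (-2)·1 + 3·(-3); (-2)·(-3) + 5·1 + (-2)·(-3); 3·(-3) + (-2)·1 + 7·(-3)) = (-35, 17, -32)
w2 = Sw1 = (8·(-35) + (-2)·17 + 3·(-32); (-2)·(-35) + 5·17 + (-2)·(-32); 3·(-35) + (-2)·17 + 7·(-32)) = (-410, 219, -363)
Sw2 = (-4807, 2641, -4209)
w2·Sw2 = (-410)·(-4807) + 219·2641 + (-363)·(-4209) = 4077116; w2·w2 = (-410)·(-410) + 219·219 + (-363)·(-363) = 347830
λ ≈ 4077116/347830 = 11.72158

λ ≈ 11.72158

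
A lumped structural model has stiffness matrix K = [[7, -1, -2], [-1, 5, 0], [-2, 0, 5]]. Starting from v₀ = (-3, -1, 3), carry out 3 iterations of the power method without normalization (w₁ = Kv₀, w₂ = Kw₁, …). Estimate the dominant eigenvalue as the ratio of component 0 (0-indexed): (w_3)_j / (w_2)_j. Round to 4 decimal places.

λ ≈ 8.4865

w1 = Kv₀ = (-26, -2, 21)
w2 = Kw1 = (-222, 16, 157)
w3 = Kw2 = (-1884, 302, 1229)
Ratio at component: -1884 / -222 = 8.4865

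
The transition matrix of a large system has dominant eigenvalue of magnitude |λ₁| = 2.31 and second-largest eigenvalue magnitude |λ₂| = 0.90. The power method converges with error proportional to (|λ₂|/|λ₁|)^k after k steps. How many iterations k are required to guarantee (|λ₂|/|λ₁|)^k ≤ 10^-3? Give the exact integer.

|λ₂/λ₁| = 0.90/2.31 = 0.38961
Need k ≥ ln(10^-3) / ln(0.38961) = -6.9078 / -0.9426 ≈ 7.328
Smallest integer k satisfying the bound: 8

8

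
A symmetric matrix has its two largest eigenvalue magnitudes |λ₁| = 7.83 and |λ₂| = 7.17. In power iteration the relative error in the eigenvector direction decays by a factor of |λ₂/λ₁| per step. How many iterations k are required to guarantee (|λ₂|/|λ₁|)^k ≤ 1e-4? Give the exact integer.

105

|λ₂/λ₁| = 7.17/7.83 = 0.91571
Need k ≥ ln(1e-4) / ln(0.91571) = -9.2103 / -0.0881 ≈ 104.595
Smallest integer k satisfying the bound: 105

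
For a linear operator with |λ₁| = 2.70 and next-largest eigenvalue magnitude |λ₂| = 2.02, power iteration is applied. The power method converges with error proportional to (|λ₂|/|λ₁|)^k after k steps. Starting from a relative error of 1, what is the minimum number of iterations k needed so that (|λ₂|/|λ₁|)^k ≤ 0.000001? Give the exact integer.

|λ₂/λ₁| = 2.02/2.70 = 0.74815
Need k ≥ ln(0.000001) / ln(0.74815) = -13.8155 / -0.2902 ≈ 47.614
Smallest integer k satisfying the bound: 48

48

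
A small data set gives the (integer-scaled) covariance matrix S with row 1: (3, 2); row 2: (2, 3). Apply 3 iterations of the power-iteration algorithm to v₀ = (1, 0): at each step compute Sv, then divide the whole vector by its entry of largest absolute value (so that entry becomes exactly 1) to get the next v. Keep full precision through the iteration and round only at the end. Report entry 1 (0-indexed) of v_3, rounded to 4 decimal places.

Sv0 = (3.00000, 2.00000); divide by 3.00000 → v1 = (1.00000, 0.66667)
Sv1 = (4.33333, 4.00000); divide by 4.33333 → v2 = (1.00000, 0.92308)
Sv2 = (4.84615, 4.76923); divide by 4.84615 → v3 = (1.00000, 0.98413)
Requested entry of v3: 62/63 = 0.9841

0.9841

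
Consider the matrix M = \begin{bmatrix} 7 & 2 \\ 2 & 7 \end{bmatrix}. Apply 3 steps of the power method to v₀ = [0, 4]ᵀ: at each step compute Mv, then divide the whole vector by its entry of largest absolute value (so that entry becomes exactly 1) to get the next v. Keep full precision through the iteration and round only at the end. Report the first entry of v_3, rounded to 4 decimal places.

0.7073

Mv0 = (8.00000, 28.00000); divide by 28.00000 → v1 = (0.28571, 1.00000)
Mv1 = (4.00000, 7.57143); divide by 7.57143 → v2 = (0.52830, 1.00000)
Mv2 = (5.69811, 8.05660); divide by 8.05660 → v3 = (0.70726, 1.00000)
Requested entry of v3: 1208/1708 = 0.7073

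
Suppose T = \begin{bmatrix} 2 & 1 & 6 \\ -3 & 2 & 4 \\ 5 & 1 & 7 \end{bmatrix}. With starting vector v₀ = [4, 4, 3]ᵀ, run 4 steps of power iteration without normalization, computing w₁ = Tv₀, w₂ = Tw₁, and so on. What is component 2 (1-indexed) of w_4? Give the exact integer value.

11748

w1 = Tv₀ = (30, 8, 45)
w2 = Tw1 = (338, 106, 473)
w3 = Tw2 = (3620, 1090, 5107)
w4 = Tw3 = (38972, 11748, 54939)
The requested component of w4 is 11748.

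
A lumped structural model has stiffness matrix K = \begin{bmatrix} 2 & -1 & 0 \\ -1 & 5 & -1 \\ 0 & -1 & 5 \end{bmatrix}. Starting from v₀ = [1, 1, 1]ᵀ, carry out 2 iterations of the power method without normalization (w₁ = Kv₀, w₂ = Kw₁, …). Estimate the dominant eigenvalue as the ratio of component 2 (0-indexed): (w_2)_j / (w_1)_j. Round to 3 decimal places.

λ ≈ 4.250

w1 = Kv₀ = (2·1 + (-1)·1 + 0·1; (-1)·1 + 5·1 + (-1)·1; 0·1 + (-1)·1 + 5·1) = (1, 3, 4)
w2 = Kw1 = (2·1 + (-1)·3 + 0·4; (-1)·1 + 5·3 + (-1)·4; 0·1 + (-1)·3 + 5·4) = (-1, 10, 17)
Ratio at component: 17 / 4 = 4.250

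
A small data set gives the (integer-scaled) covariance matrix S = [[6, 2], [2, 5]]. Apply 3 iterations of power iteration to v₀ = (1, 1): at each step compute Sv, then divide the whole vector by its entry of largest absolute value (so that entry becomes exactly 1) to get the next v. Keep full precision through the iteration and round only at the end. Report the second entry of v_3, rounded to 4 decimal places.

Sv0 = (8.00000, 7.00000); divide by 8.00000 → v1 = (1.00000, 0.87500)
Sv1 = (7.75000, 6.37500); divide by 7.75000 → v2 = (1.00000, 0.82258)
Sv2 = (7.64516, 6.11290); divide by 7.64516 → v3 = (1.00000, 0.79958)
Requested entry of v3: 379/474 = 0.7996

0.7996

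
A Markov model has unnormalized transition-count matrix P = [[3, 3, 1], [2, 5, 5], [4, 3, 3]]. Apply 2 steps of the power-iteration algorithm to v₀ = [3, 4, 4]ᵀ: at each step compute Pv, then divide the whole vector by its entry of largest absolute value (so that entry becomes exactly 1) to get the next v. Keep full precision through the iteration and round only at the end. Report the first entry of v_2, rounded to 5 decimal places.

Pv0 = (25.000000, 46.000000, 36.000000); divide by 46.000000 → v1 = (0.543478, 1.000000, 0.782609)
Pv1 = (5.413043, 10.000000, 7.521739); divide by 10.000000 → v2 = (0.541304, 1.000000, 0.752174)
Requested entry of v2: 249/460 = 0.54130

0.54130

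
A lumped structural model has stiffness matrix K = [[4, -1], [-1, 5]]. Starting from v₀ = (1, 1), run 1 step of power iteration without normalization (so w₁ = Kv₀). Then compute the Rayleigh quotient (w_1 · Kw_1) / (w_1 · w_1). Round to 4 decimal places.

w1 = Kv₀ = (4·1 + (-1)·1; (-1)·1 + 5·1) = (3, 4)
Kw1 = (8, 17)
w1·Kw1 = 3·8 + 4·17 = 92; w1·w1 = 3·3 + 4·4 = 25
λ ≈ 92/25 = 3.6800

3.6800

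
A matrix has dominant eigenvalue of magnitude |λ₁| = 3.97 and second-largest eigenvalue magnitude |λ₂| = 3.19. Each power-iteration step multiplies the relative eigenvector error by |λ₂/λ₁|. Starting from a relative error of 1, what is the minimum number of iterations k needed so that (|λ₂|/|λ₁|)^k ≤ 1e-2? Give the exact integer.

|λ₂/λ₁| = 3.19/3.97 = 0.80353
Need k ≥ ln(1e-2) / ln(0.80353) = -4.6052 / -0.2187 ≈ 21.053
Smallest integer k satisfying the bound: 22

22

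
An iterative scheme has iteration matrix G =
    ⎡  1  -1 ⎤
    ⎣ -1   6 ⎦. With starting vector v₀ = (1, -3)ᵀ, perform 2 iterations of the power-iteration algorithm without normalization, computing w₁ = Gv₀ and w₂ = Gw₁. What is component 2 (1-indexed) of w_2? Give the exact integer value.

w1 = Gv₀ = (4, -19)
w2 = Gw1 = (23, -118)
The requested component of w2 is -118.

-118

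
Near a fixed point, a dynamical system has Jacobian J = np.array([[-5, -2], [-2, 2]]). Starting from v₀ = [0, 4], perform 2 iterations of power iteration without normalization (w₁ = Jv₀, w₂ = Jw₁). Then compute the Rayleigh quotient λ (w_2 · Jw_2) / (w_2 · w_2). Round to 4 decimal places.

w1 = Jv₀ = (-8, 8)
w2 = Jw1 = (24, 32)
Jw2 = (-184, 16)
w2·Jw2 = 24·(-184) + 32·16 = -3904; w2·w2 = 24·24 + 32·32 = 1600
λ ≈ -3904/1600 = -2.4400

-2.4400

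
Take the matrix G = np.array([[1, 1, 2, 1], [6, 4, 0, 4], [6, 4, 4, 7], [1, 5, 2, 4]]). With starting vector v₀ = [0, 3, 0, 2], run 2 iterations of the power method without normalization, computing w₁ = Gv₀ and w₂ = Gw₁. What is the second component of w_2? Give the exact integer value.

202

w1 = Gv₀ = (1·0 + 1·3 + 2·0 + 1·2; 6·0 + 4·3 + 0·0 + 4·2; 6·0 + 4·3 + 4·0 + 7·2; 1·0 + 5·3 + 2·0 + 4·2) = (5, 20, 26, 23)
w2 = Gw1 = (1·5 + 1·20 + 2·26 + 1·23; 6·5 + 4·20 + 0·26 + 4·23; 6·5 + 4·20 + 4·26 + 7·23; 1·5 + 5·20 + 2·26 + 4·23) = (100, 202, 375, 249)
The requested component of w2 is 202.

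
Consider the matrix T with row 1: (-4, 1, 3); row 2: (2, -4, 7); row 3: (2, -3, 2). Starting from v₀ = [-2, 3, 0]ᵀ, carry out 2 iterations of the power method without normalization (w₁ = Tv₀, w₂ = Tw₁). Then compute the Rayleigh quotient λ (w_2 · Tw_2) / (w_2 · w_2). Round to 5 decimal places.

w1 = Tv₀ = ((-4)·(-2) + 1·3 + 3·0; 2·(-2) + (-4)·3 + 7·0; 2·(-2) + (-3)·3 + 2·0) = (11, -16, -13)
w2 = Tw1 = ((-4)·11 + 1·(-16) + 3·(-13); 2·11 + (-4)·(-16) + 7·(-13); 2·11 + (-3)·(-16) + 2·(-13)) = (-99, -5, 44)
Tw2 = (523, 130, -95)
w2·Tw2 = (-99)·523 + (-5)·130 + 44·(-95) = -56607; w2·w2 = (-99)·(-99) + (-5)·(-5) + 44·44 = 11762
λ ≈ -56607/11762 = -4.81270

-4.81270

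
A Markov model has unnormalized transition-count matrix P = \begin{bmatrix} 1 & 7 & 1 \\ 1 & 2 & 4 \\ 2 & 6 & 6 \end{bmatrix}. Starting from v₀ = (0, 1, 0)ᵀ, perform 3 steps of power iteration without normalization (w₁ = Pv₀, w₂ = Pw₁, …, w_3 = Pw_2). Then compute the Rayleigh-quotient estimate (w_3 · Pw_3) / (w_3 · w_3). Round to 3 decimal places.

w1 = Pv₀ = (1·0 + 7·1 + 1·0; 1·0 + 2·1 + 4·0; 2·0 + 6·1 + 6·0) = (7, 2, 6)
w2 = Pw1 = (1·7 + 7·2 + 1·6; 1·7 + 2·2 + 4·6; 2·7 + 6·2 + 6·6) = (27, 35, 62)
w3 = Pw2 = (334, 345, 636)
Pw3 = (3385, 3568, 6554)
w3·Pw3 = 334·3385 + 345·3568 + 636·6554 = 6529894; w3·w3 = 334·334 + 345·345 + 636·636 = 635077
λ ≈ 6529894/635077 = 10.282

10.282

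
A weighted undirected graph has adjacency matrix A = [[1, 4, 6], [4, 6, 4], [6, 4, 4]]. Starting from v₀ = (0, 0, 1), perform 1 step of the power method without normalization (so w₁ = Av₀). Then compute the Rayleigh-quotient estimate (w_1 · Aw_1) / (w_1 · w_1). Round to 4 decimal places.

11.8235

w1 = Av₀ = (1·0 + 4·0 + 6·1; 4·0 + 6·0 + 4·1; 6·0 + 4·0 + 4·1) = (6, 4, 4)
Aw1 = (46, 64, 68)
w1·Aw1 = 6·46 + 4·64 + 4·68 = 804; w1·w1 = 6·6 + 4·4 + 4·4 = 68
λ ≈ 804/68 = 11.8235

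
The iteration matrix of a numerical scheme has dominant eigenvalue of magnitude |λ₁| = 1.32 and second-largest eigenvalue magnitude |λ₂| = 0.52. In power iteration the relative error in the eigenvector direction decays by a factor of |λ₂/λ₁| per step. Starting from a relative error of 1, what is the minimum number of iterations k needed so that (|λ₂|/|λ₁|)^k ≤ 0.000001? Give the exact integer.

15

|λ₂/λ₁| = 0.52/1.32 = 0.39394
Need k ≥ ln(0.000001) / ln(0.39394) = -13.8155 / -0.9316 ≈ 14.831
Smallest integer k satisfying the bound: 15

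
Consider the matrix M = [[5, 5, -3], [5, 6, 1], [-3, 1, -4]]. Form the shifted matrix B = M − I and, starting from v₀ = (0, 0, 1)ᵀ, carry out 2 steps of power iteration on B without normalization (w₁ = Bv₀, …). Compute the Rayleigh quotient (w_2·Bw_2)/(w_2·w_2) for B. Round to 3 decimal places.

B = M − I has rows (4, 5, -3); (5, 5, 1); (-3, 1, -5)
w1 = Bv₀ = (-3, 1, -5)
w2 = Bw1 = (8, -15, 35)
Bw2 = (-148, 0, -214)
w2·Bw2 = -8674; w2·w2 = 1514; μ ≈ -8674/1514 = -5.729

-5.729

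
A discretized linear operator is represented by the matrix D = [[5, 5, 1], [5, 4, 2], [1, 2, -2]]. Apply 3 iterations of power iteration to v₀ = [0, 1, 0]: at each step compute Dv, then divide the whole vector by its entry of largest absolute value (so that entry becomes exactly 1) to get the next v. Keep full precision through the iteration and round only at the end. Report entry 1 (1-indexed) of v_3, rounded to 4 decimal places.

Dv0 = (5.00000, 4.00000, 2.00000); divide by 5.00000 → v1 = (1.00000, 0.80000, 0.40000)
Dv1 = (9.40000, 9.00000, 1.80000); divide by 9.40000 → v2 = (1.00000, 0.95745, 0.19149)
Dv2 = (9.97872, 9.21277, 2.53191); divide by 9.97872 → v3 = (1.00000, 0.92324, 0.25373)
Requested entry of v3: 469/469 = 1.0000

1.0000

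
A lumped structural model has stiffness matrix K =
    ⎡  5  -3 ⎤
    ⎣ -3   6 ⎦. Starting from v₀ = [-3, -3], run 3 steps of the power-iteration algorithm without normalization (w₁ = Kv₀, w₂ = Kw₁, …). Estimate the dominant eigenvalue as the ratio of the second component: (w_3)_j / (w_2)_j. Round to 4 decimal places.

w1 = Kv₀ = (5·(-3) + (-3)·(-3); (-3)·(-3) + 6·(-3)) = (-6, -9)
w2 = Kw1 = (5·(-6) + (-3)·(-9); (-3)·(-6) + 6·(-9)) = (-3, -36)
w3 = Kw2 = (93, -207)
Ratio at component: -207 / -36 = 5.7500

λ ≈ 5.7500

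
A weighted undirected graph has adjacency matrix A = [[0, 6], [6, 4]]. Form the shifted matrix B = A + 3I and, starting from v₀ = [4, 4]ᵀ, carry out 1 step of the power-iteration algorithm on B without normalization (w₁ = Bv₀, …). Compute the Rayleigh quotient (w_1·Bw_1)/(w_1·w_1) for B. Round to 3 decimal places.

B = A + 3I has rows (3, 6); (6, 7)
w1 = Bv₀ = (3·4 + 6·4; 6·4 + 7·4) = (36, 52)
Bw1 = (420, 580)
w1·Bw1 = 45280; w1·w1 = 4000; μ ≈ 45280/4000 = 11.320

11.320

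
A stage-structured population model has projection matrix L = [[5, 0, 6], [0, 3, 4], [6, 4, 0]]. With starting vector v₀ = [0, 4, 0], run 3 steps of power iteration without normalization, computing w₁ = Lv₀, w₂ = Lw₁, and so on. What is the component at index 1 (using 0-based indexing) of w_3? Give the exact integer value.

492

w1 = Lv₀ = (5·0 + 0·4 + 6·0; 0·0 + 3·4 + 4·0; 6·0 + 4·4 + 0·0) = (0, 12, 16)
w2 = Lw1 = (5·0 + 0·12 + 6·16; 0·0 + 3·12 + 4·16; 6·0 + 4·12 + 0·16) = (96, 100, 48)
w3 = Lw2 = (768, 492, 976)
The requested component of w3 is 492.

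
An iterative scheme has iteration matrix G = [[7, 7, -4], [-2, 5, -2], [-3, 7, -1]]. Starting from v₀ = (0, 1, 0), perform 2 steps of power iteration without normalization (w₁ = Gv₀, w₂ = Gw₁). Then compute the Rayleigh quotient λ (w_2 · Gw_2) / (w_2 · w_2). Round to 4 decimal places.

w1 = Gv₀ = (7·0 + 7·1 + (-4)·0; (-2)·0 + 5·1 + (-2)·0; (-3)·0 + 7·1 + (-1)·0) = (7, 5, 7)
w2 = Gw1 = (7·7 + 7·5 + (-4)·7; (-2)·7 + 5·5 + (-2)·7; (-3)·7 + 7·5 + (-1)·7) = (56, -3, 7)
Gw2 = (343, -141, -196)
w2·Gw2 = 56·343 + (-3)·(-141) + 7·(-196) = 18259; w2·w2 = 56·56 + (-3)·(-3) + 7·7 = 3194
λ ≈ 18259/3194 = 5.7167

5.7167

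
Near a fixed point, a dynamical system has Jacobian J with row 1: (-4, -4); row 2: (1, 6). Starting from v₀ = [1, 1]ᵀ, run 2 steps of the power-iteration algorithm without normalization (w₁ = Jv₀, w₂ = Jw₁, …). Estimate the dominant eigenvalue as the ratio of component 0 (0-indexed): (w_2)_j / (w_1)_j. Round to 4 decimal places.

λ ≈ -0.5000

w1 = Jv₀ = ((-4)·1 + (-4)·1; 1·1 + 6·1) = (-8, 7)
w2 = Jw1 = ((-4)·(-8) + (-4)·7; 1·(-8) + 6·7) = (4, 34)
Ratio at component: 4 / -8 = -0.5000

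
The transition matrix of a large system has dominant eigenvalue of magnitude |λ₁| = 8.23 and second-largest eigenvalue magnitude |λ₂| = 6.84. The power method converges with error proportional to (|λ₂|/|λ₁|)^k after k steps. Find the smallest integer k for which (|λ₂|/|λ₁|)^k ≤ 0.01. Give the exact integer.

|λ₂/λ₁| = 6.84/8.23 = 0.83111
Need k ≥ ln(0.01) / ln(0.83111) = -4.6052 / -0.1850 ≈ 24.893
Smallest integer k satisfying the bound: 25

25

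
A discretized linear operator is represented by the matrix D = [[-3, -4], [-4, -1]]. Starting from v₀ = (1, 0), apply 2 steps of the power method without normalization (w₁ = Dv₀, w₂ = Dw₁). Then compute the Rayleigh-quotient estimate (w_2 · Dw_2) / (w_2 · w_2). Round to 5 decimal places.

-6.05108

w1 = Dv₀ = ((-3)·1 + (-4)·0; (-4)·1 + (-1)·0) = (-3, -4)
w2 = Dw1 = ((-3)·(-3) + (-4)·(-4); (-4)·(-3) + (-1)·(-4)) = (25, 16)
Dw2 = (-139, -116)
w2·Dw2 = 25·(-139) + 16·(-116) = -5331; w2·w2 = 25·25 + 16·16 = 881
λ ≈ -5331/881 = -6.05108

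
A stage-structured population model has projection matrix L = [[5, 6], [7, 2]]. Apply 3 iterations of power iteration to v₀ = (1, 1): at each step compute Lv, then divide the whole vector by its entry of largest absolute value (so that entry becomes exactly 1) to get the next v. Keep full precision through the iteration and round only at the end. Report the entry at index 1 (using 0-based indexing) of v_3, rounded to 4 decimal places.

0.8547

Lv0 = (11.00000, 9.00000); divide by 11.00000 → v1 = (1.00000, 0.81818)
Lv1 = (9.90909, 8.63636); divide by 9.90909 → v2 = (1.00000, 0.87156)
Lv2 = (10.22936, 8.74312); divide by 10.22936 → v3 = (1.00000, 0.85471)
Requested entry of v3: 953/1115 = 0.8547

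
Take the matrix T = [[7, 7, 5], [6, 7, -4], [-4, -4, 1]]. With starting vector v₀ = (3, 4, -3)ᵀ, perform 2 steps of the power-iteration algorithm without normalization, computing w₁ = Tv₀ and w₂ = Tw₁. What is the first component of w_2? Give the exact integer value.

489

w1 = Tv₀ = (7·3 + 7·4 + 5·(-3); 6·3 + 7·4 + (-4)·(-3); (-4)·3 + (-4)·4 + 1·(-3)) = (34, 58, -31)
w2 = Tw1 = (7·34 + 7·58 + 5·(-31); 6·34 + 7·58 + (-4)·(-31); (-4)·34 + (-4)·58 + 1·(-31)) = (489, 734, -399)
The requested component of w2 is 489.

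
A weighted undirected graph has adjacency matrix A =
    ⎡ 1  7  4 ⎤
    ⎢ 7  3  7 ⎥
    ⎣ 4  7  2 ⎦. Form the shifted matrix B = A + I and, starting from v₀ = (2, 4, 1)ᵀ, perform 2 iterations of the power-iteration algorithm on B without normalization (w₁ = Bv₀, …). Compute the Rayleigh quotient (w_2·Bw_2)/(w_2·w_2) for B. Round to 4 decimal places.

B = A + I has rows (2, 7, 4); (7, 4, 7); (4, 7, 3)
w1 = Bv₀ = (2·2 + 7·4 + 4·1; 7·2 + 4·4 + 7·1; 4·2 + 7·4 + 3·1) = (36, 37, 39)
w2 = Bw1 = (2·36 + 7·37 + 4·39; 7·36 + 4·37 + 7·39; 4·36 + 7·37 + 3·39) = (487, 673, 520)
Bw2 = (7765, 9741, 8219)
w2·Bw2 = 14611128; w2·w2 = 960498; μ ≈ 14611128/960498 = 15.2120

μ ≈ 15.2120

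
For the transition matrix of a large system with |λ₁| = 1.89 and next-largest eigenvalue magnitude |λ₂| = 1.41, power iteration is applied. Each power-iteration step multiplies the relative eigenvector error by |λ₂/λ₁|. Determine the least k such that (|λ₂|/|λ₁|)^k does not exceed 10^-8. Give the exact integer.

|λ₂/λ₁| = 1.41/1.89 = 0.74603
Need k ≥ ln(10^-8) / ln(0.74603) = -18.4207 / -0.2930 ≈ 62.872
Smallest integer k satisfying the bound: 63

63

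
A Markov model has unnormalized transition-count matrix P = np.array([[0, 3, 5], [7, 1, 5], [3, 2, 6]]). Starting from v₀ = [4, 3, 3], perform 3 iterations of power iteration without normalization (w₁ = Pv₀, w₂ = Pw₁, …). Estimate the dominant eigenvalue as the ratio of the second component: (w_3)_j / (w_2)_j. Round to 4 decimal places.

λ ≈ 11.4721

w1 = Pv₀ = (0·4 + 3·3 + 5·3; 7·4 + 1·3 + 5·3; 3·4 + 2·3 + 6·3) = (24, 46, 36)
w2 = Pw1 = (0·24 + 3·46 + 5·36; 7·24 + 1·46 + 5·36; 3·24 + 2·46 + 6·36) = (318, 394, 380)
w3 = Pw2 = (3082, 4520, 4022)
Ratio at component: 4520 / 394 = 11.4721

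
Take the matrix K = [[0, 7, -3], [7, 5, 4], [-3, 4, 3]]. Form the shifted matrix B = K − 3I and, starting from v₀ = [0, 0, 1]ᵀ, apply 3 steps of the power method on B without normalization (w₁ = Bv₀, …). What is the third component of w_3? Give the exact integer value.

-163

B = K − 3I has rows (-3, 7, -3); (7, 2, 4); (-3, 4, 0)
w1 = Bv₀ = (-3, 4, 0)
w2 = Bw1 = (37, -13, 25)
w3 = Bw2 = (-277, 333, -163)
Requested component of w3: -163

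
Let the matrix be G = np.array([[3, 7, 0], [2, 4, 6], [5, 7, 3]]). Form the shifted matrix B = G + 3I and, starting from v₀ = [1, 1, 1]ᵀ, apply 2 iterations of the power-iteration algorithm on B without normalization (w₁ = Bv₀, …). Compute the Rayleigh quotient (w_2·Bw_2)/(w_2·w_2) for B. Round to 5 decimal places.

B = G + 3I has rows (6, 7, 0); (2, 7, 6); (5, 7, 6)
w1 = Bv₀ = (6·1 + 7·1 + 0·1; 2·1 + 7·1 + 6·1; 5·1 + 7·1 + 6·1) = (13, 15, 18)
w2 = Bw1 = (6·13 + 7·15 + 0·18; 2·13 + 7·15 + 6·18; 5·13 + 7·15 + 6·18) = (183, 239, 278)
Bw2 = (2771, 3707, 4256)
w2·Bw2 = 2576234; w2·w2 = 167894; μ ≈ 2576234/167894 = 15.34441

μ ≈ 15.34441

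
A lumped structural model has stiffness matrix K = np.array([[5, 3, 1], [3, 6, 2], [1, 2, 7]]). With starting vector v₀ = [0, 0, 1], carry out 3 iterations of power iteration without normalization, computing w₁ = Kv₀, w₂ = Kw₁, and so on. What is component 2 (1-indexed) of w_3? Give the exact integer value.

w1 = Kv₀ = (5·0 + 3·0 + 1·1; 3·0 + 6·0 + 2·1; 1·0 + 2·0 + 7·1) = (1, 2, 7)
w2 = Kw1 = (5·1 + 3·2 + 1·7; 3·1 + 6·2 + 2·7; 1·1 + 2·2 + 7·7) = (18, 29, 54)
w3 = Kw2 = (231, 336, 454)
The requested component of w3 is 336.

336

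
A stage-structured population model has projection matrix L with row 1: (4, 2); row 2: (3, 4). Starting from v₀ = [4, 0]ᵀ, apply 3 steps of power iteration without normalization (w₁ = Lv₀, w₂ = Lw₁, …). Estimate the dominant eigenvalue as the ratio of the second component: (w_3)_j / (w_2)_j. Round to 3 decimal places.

λ ≈ 6.750

w1 = Lv₀ = (4·4 + 2·0; 3·4 + 4·0) = (16, 12)
w2 = Lw1 = (4·16 + 2·12; 3·16 + 4·12) = (88, 96)
w3 = Lw2 = (544, 648)
Ratio at component: 648 / 96 = 6.750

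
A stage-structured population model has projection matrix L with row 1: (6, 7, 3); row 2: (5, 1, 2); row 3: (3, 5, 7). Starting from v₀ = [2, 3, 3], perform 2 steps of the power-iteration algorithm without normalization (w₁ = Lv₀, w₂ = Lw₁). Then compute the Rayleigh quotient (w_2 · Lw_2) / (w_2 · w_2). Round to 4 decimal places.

13.0510

w1 = Lv₀ = (6·2 + 7·3 + 3·3; 5·2 + 1·3 + 2·3; 3·2 + 5·3 + 7·3) = (42, 19, 42)
w2 = Lw1 = (6·42 + 7·19 + 3·42; 5·42 + 1·19 + 2·42; 3·42 + 5·19 + 7·42) = (511, 313, 515)
Lw2 = (6802, 3898, 6703)
w2·Lw2 = 511·6802 + 313·3898 + 515·6703 = 8147941; w2·w2 = 511·511 + 313·313 + 515·515 = 624315
λ ≈ 8147941/624315 = 13.0510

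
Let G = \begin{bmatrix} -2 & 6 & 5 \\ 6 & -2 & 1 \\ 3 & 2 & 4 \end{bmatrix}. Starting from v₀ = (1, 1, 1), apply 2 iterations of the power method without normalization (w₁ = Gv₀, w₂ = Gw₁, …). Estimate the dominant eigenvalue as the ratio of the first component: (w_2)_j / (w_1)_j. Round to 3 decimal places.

λ ≈ 6.333

w1 = Gv₀ = ((-2)·1 + 6·1 + 5·1; 6·1 + (-2)·1 + 1·1; 3·1 + 2·1 + 4·1) = (9, 5, 9)
w2 = Gw1 = ((-2)·9 + 6·5 + 5·9; 6·9 + (-2)·5 + 1·9; 3·9 + 2·5 + 4·9) = (57, 53, 73)
Ratio at component: 57 / 9 = 6.333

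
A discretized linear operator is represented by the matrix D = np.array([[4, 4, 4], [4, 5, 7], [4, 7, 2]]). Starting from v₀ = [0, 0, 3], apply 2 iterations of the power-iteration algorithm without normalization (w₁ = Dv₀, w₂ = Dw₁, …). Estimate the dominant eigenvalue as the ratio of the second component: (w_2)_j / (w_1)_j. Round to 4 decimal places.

w1 = Dv₀ = (4·0 + 4·0 + 4·3; 4·0 + 5·0 + 7·3; 4·0 + 7·0 + 2·3) = (12, 21, 6)
w2 = Dw1 = (4·12 + 4·21 + 4·6; 4·12 + 5·21 + 7·6; 4·12 + 7·21 + 2·6) = (156, 195, 207)
Ratio at component: 195 / 21 = 9.2857

λ ≈ 9.2857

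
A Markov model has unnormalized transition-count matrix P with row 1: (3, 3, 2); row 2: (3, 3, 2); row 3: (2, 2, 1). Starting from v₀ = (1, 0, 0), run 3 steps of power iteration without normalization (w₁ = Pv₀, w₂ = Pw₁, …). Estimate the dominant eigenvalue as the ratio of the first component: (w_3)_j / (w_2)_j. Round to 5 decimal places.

λ ≈ 7.27273

w1 = Pv₀ = (3·1 + 3·0 + 2·0; 3·1 + 3·0 + 2·0; 2·1 + 2·0 + 1·0) = (3, 3, 2)
w2 = Pw1 = (3·3 + 3·3 + 2·2; 3·3 + 3·3 + 2·2; 2·3 + 2·3 + 1·2) = (22, 22, 14)
w3 = Pw2 = (160, 160, 102)
Ratio at component: 160 / 22 = 7.27273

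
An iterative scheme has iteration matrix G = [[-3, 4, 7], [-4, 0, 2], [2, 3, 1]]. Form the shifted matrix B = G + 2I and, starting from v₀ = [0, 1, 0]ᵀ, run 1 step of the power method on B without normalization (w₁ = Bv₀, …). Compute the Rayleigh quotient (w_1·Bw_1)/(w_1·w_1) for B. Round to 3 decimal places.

B = G + 2I has rows (-1, 4, 7); (-4, 2, 2); (2, 3, 3)
w1 = Bv₀ = (4, 2, 3)
Bw1 = (25, -6, 23)
w1·Bw1 = 157; w1·w1 = 29; μ ≈ 157/29 = 5.414

μ ≈ 5.414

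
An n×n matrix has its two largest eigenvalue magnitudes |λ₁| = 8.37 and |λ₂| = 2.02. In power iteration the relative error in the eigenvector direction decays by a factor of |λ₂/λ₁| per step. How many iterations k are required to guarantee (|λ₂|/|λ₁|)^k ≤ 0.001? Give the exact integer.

|λ₂/λ₁| = 2.02/8.37 = 0.24134
Need k ≥ ln(0.001) / ln(0.24134) = -6.9078 / -1.4216 ≈ 4.859
Smallest integer k satisfying the bound: 5

5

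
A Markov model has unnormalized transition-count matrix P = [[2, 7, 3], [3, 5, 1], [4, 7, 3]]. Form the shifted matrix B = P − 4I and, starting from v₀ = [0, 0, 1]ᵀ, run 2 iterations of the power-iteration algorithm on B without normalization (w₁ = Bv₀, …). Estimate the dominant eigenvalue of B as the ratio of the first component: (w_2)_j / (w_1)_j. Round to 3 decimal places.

B = P − 4I has rows (-2, 7, 3); (3, 1, 1); (4, 7, -1)
w1 = Bv₀ = ((-2)·0 + 7·0 + 3·1; 3·0 + 1·0 + 1·1; 4·0 + 7·0 + (-1)·1) = (3, 1, -1)
w2 = Bw1 = ((-2)·3 + 7·1 + 3·(-1); 3·3 + 1·1 + 1·(-1); 4·3 + 7·1 + (-1)·(-1)) = (-2, 9, 20)
Ratio: -2/3 = -0.667

μ ≈ -0.667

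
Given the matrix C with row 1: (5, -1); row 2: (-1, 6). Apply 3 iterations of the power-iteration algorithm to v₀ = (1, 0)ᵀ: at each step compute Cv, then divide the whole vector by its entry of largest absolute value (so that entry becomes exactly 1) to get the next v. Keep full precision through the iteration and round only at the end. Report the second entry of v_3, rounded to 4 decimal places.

Cv0 = (5.00000, -1.00000); divide by 5.00000 → v1 = (1.00000, -0.20000)
Cv1 = (5.20000, -2.20000); divide by 5.20000 → v2 = (1.00000, -0.42308)
Cv2 = (5.42308, -3.53846); divide by 5.42308 → v3 = (1.00000, -0.65248)
Requested entry of v3: -92/141 = -0.6525

-0.6525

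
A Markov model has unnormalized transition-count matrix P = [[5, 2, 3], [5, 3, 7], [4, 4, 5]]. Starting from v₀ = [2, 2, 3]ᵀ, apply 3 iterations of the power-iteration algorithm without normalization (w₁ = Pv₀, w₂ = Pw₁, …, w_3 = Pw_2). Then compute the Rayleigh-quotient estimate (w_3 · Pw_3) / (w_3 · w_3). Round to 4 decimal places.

w1 = Pv₀ = (5·2 + 2·2 + 3·3; 5·2 + 3·2 + 7·3; 4·2 + 4·2 + 5·3) = (23, 37, 31)
w2 = Pw1 = (5·23 + 2·37 + 3·31; 5·23 + 3·37 + 7·31; 4·23 + 4·37 + 5·31) = (282, 443, 395)
w3 = Pw2 = (3481, 5504, 4875)
Pw3 = (43038, 68042, 60315)
w3·Pw3 = 3481·43038 + 5504·68042 + 4875·60315 = 818354071; w3·w3 = 3481·3481 + 5504·5504 + 4875·4875 = 66177002
λ ≈ 818354071/66177002 = 12.3661

12.3661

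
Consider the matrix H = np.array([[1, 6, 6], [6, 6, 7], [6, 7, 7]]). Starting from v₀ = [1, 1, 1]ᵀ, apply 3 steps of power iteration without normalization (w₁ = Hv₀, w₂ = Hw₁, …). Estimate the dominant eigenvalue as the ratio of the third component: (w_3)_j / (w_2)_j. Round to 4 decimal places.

17.8433

w1 = Hv₀ = (13, 19, 20)
w2 = Hw1 = (247, 332, 351)
w3 = Hw2 = (4345, 5931, 6263)
Ratio at component: 6263 / 351 = 17.8433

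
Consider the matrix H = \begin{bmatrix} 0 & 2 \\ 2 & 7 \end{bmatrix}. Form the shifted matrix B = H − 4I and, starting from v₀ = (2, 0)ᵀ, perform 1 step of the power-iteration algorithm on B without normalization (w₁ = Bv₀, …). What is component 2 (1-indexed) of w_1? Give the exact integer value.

B = H − 4I has rows (-4, 2); (2, 3)
w1 = Bv₀ = ((-4)·2 + 2·0; 2·2 + 3·0) = (-8, 4)
Requested component of w1: 4

4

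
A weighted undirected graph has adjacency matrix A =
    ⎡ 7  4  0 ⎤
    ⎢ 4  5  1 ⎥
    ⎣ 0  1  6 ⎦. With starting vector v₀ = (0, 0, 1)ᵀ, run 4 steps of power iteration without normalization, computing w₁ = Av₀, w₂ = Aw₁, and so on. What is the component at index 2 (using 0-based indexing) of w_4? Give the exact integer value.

w1 = Av₀ = (7·0 + 4·0 + 0·1; 4·0 + 5·0 + 1·1; 0·0 + 1·0 + 6·1) = (0, 1, 6)
w2 = Aw1 = (7·0 + 4·1 + 0·6; 4·0 + 5·1 + 1·6; 0·0 + 1·1 + 6·6) = (4, 11, 37)
w3 = Aw2 = (72, 108, 233)
w4 = Aw3 = (936, 1061, 1506)
The requested component of w4 is 1506.

1506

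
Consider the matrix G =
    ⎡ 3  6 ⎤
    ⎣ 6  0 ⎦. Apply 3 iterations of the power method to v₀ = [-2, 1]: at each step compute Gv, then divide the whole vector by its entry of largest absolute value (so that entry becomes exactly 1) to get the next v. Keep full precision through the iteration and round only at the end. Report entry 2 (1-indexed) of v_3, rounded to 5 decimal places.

1.00000

Gv0 = (0.000000, -12.000000); divide by -12.000000 → v1 = (0.000000, 1.000000)
Gv1 = (6.000000, 0.000000); divide by 6.000000 → v2 = (1.000000, 0.000000)
Gv2 = (3.000000, 6.000000); divide by 6.000000 → v3 = (0.500000, 1.000000)
Requested entry of v3: -432/-432 = 1.00000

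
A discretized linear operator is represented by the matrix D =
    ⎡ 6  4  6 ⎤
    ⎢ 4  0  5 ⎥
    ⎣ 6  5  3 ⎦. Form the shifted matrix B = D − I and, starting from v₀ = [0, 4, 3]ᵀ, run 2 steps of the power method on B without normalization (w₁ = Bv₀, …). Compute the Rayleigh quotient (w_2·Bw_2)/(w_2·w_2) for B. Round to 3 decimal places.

μ ≈ 12.529

B = D − I has rows (5, 4, 6); (4, -1, 5); (6, 5, 2)
w1 = Bv₀ = (5·0 + 4·4 + 6·3; 4·0 + (-1)·4 + 5·3; 6·0 + 5·4 + 2·3) = (34, 11, 26)
w2 = Bw1 = (5·34 + 4·11 + 6·26; 4·34 + (-1)·11 + 5·26; 6·34 + 5·11 + 2·26) = (370, 255, 311)
Bw2 = (4736, 2780, 4117)
w2·Bw2 = 3741607; w2·w2 = 298646; μ ≈ 3741607/298646 = 12.529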